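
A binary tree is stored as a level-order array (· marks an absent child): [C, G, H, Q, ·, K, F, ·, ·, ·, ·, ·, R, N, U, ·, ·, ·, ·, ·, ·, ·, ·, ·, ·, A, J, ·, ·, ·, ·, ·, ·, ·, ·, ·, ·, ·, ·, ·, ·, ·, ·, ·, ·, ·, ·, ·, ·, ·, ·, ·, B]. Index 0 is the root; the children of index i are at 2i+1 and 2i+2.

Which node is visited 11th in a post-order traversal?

Post-order visits the left subtree, then the right subtree, then the node.
At C: go left to G.
  At G: go left to Q.
    Q is a leaf — visit Q.
  At G: no right child.
  Visit G.
At C: go right to H.
  At H: go left to K.
    At K: no left child.
    At K: go right to R.
      At R: go left to A.
        At A: no left child.
        At A: go right to B.
          B is a leaf — visit B.
        Visit A.
      At R: go right to J.
        J is a leaf — visit J.
      Visit R.
    Visit K.
  At H: go right to F.
    At F: go left to N.
      N is a leaf — visit N.
    At F: go right to U.
      U is a leaf — visit U.
    Visit F.
  Visit H.
Visit C.
Full post-order sequence: Q, G, B, A, J, R, K, N, U, F, H, C.

H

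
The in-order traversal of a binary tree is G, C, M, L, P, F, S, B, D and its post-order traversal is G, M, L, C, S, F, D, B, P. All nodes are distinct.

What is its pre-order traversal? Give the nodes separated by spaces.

The last element of post-order is the root; it splits in-order into left and right subtrees.
Root P: left subtree has 4 nodes {G, C, M, L}, right has 4 {F, S, B, D}.
  Root C: left subtree has 1 node {G}, right has 2 {M, L}.
    Root L: left subtree has 1 node {M}, right has 0 { }.
  Root B: left subtree has 2 nodes {F, S}, right has 1 {D}.
    Root F: left subtree has 0 nodes { }, right has 1 {S}.

P C G L M B F S D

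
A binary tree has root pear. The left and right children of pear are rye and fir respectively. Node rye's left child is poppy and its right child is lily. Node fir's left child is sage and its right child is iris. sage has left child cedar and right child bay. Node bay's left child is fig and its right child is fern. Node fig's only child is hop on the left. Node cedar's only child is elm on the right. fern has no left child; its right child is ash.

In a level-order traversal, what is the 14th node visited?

ash

Level-order visits nodes level by level from the root, left to right within each level.
Level 0: pear
Level 1: rye, fir
Level 2: poppy, lily, sage, iris
Level 3: cedar, bay
Level 4: elm, fig, fern
Level 5: hop, ash
Full level-order sequence: pear, rye, fir, poppy, lily, sage, iris, cedar, bay, elm, fig, fern, hop, ash.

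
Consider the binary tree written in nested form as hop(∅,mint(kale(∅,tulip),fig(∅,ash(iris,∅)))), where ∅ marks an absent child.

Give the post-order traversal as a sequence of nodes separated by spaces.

Post-order visits the left subtree, then the right subtree, then the node.
At hop: no left child.
At hop: go right to mint.
  At mint: go left to kale.
    At kale: no left child.
    At kale: go right to tulip.
      tulip is a leaf — visit tulip.
    Visit kale.
  At mint: go right to fig.
    At fig: no left child.
    At fig: go right to ash.
      At ash: go left to iris.
        iris is a leaf — visit iris.
      At ash: no right child.
      Visit ash.
    Visit fig.
  Visit mint.
Visit hop.

tulip kale iris ash fig mint hop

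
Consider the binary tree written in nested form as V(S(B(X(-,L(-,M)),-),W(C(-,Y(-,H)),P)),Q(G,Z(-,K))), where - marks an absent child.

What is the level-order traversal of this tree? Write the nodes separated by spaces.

V S Q B W G Z X C P K L Y M H

Level-order visits nodes level by level from the root, left to right within each level.
Level 0: V
Level 1: S, Q
Level 2: B, W, G, Z
Level 3: X, C, P, K
Level 4: L, Y
Level 5: M, H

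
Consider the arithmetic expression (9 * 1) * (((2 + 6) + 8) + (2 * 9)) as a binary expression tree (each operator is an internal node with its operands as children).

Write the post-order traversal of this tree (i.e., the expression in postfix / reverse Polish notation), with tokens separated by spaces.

Post-order on an expression tree gives postfix notation: for each operator, emit left operand, right operand, then the operator.

9 1 * 2 6 + 8 + 2 9 * + *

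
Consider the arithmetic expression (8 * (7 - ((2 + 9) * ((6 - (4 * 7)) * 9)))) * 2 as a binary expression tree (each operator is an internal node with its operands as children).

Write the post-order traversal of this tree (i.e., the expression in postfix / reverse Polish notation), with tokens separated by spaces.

8 7 2 9 + 6 4 7 * - 9 * * - * 2 *

Post-order on an expression tree gives postfix notation: for each operator, emit left operand, right operand, then the operator.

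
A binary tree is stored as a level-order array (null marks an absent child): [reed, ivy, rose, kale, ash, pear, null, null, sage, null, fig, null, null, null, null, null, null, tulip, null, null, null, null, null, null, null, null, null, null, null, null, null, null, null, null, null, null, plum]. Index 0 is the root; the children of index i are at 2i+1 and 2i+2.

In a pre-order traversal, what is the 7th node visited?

Pre-order visits the node, then its left subtree, then its right subtree.
Visit reed.
At reed: go left to ivy.
  Visit ivy.
  At ivy: go left to kale.
    Visit kale.
    At kale: no left child.
    At kale: go right to sage.
      Visit sage.
      At sage: go left to tulip.
        Visit tulip.
        At tulip: no left child.
        At tulip: go right to plum.
          plum is a leaf — visit plum.
      At sage: no right child.
  At ivy: go right to ash.
    Visit ash.
    At ash: no left child.
    At ash: go right to fig.
      fig is a leaf — visit fig.
At reed: go right to rose.
  Visit rose.
  At rose: go left to pear.
    pear is a leaf — visit pear.
  At rose: no right child.
Full pre-order sequence: reed, ivy, kale, sage, tulip, plum, ash, fig, rose, pear.

ash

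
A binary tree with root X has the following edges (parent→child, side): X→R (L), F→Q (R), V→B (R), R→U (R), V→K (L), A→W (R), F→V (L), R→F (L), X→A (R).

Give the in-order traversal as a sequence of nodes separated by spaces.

K V B F Q R U X A W

In-order visits the left subtree, then the node, then the right subtree.
At X: go left to R.
  At R: go left to F.
    At F: go left to V.
      At V: go left to K.
        K is a leaf — visit K.
      Visit V.
      At V: go right to B.
        B is a leaf — visit B.
    Visit F.
    At F: go right to Q.
      Q is a leaf — visit Q.
  Visit R.
  At R: go right to U.
    U is a leaf — visit U.
Visit X.
At X: go right to A.
  At A: no left child.
  Visit A.
  At A: go right to W.
    W is a leaf — visit W.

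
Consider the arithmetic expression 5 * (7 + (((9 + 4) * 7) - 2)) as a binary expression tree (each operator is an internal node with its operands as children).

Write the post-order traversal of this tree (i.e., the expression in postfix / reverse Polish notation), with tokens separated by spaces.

Post-order on an expression tree gives postfix notation: for each operator, emit left operand, right operand, then the operator.

5 7 9 4 + 7 * 2 - + *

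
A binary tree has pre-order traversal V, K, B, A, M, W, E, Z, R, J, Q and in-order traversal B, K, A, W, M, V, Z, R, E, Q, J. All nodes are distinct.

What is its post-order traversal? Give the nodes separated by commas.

B, W, M, A, K, R, Z, Q, J, E, V

The first element of pre-order is the root; it splits in-order into left and right subtrees.
Root V: left subtree has 5 nodes {B, K, A, W, M}, right has 5 {Z, R, E, Q, J}.
  Root K: left subtree has 1 node {B}, right has 3 {A, W, M}.
    Root A: left subtree has 0 nodes { }, right has 2 {W, M}.
      Root M: left subtree has 1 node {W}, right has 0 { }.
  Root E: left subtree has 2 nodes {Z, R}, right has 2 {Q, J}.
    Root Z: left subtree has 0 nodes { }, right has 1 {R}.
    Root J: left subtree has 1 node {Q}, right has 0 { }.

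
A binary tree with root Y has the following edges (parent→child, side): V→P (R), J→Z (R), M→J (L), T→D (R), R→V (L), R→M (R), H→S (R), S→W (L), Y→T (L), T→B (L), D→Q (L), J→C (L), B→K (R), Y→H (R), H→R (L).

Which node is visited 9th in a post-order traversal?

Z

Post-order visits the left subtree, then the right subtree, then the node.
At Y: go left to T.
  At T: go left to B.
    At B: no left child.
    At B: go right to K.
      K is a leaf — visit K.
    Visit B.
  At T: go right to D.
    At D: go left to Q.
      Q is a leaf — visit Q.
    At D: no right child.
    Visit D.
  Visit T.
At Y: go right to H.
  At H: go left to R.
    At R: go left to V.
      At V: no left child.
      At V: go right to P.
        P is a leaf — visit P.
      Visit V.
    At R: go right to M.
      At M: go left to J.
        At J: go left to C.
          C is a leaf — visit C.
        At J: go right to Z.
          Z is a leaf — visit Z.
        Visit J.
      At M: no right child.
      Visit M.
    Visit R.
  At H: go right to S.
    At S: go left to W.
      W is a leaf — visit W.
    At S: no right child.
    Visit S.
  Visit H.
Visit Y.
Full post-order sequence: K, B, Q, D, T, P, V, C, Z, J, M, R, W, S, H, Y.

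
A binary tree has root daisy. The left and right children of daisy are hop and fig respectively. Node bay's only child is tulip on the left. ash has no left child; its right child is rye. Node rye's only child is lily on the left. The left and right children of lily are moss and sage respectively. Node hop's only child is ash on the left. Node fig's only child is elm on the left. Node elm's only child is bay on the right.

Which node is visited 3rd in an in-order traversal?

In-order visits the left subtree, then the node, then the right subtree.
At daisy: go left to hop.
  At hop: go left to ash.
    At ash: no left child.
    Visit ash.
    At ash: go right to rye.
      At rye: go left to lily.
        At lily: go left to moss.
          moss is a leaf — visit moss.
        Visit lily.
        At lily: go right to sage.
          sage is a leaf — visit sage.
      Visit rye.
      At rye: no right child.
  Visit hop.
  At hop: no right child.
Visit daisy.
At daisy: go right to fig.
  At fig: go left to elm.
    At elm: no left child.
    Visit elm.
    At elm: go right to bay.
      At bay: go left to tulip.
        tulip is a leaf — visit tulip.
      Visit bay.
      At bay: no right child.
  Visit fig.
  At fig: no right child.
Full in-order sequence: ash, moss, lily, sage, rye, hop, daisy, elm, tulip, bay, fig.

lily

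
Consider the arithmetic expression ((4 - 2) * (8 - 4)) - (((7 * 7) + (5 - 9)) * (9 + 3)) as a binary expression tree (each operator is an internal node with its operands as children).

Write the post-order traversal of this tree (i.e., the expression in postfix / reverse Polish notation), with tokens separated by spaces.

4 2 - 8 4 - * 7 7 * 5 9 - + 9 3 + * -

Post-order on an expression tree gives postfix notation: for each operator, emit left operand, right operand, then the operator.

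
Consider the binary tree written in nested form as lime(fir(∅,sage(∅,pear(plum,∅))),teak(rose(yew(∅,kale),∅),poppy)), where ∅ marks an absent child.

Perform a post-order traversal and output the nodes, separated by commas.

Post-order visits the left subtree, then the right subtree, then the node.
At lime: go left to fir.
  At fir: no left child.
  At fir: go right to sage.
    At sage: no left child.
    At sage: go right to pear.
      At pear: go left to plum.
        plum is a leaf — visit plum.
      At pear: no right child.
      Visit pear.
    Visit sage.
  Visit fir.
At lime: go right to teak.
  At teak: go left to rose.
    At rose: go left to yew.
      At yew: no left child.
      At yew: go right to kale.
        kale is a leaf — visit kale.
      Visit yew.
    At rose: no right child.
    Visit rose.
  At teak: go right to poppy.
    poppy is a leaf — visit poppy.
  Visit teak.
Visit lime.

plum, pear, sage, fir, kale, yew, rose, poppy, teak, lime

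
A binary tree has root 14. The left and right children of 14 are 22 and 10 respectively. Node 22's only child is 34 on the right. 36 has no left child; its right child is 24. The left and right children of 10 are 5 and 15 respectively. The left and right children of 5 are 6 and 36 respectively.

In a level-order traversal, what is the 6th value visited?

15

Level-order visits nodes level by level from the root, left to right within each level.
Level 0: 14
Level 1: 22, 10
Level 2: 34, 5, 15
Level 3: 6, 36
Level 4: 24
Full level-order sequence: 14, 22, 10, 34, 5, 15, 6, 36, 24.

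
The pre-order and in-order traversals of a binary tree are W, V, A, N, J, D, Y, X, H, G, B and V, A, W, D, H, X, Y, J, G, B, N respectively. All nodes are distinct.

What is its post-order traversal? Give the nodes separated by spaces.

A V H X Y D B G J N W

The first element of pre-order is the root; it splits in-order into left and right subtrees.
Root W: left subtree has 2 nodes {V, A}, right has 8 {D, H, X, Y, J, G, B, N}.
  Root V: left subtree has 0 nodes { }, right has 1 {A}.
  Root N: left subtree has 7 nodes {D, H, X, Y, J, G, B}, right has 0 { }.
    Root J: left subtree has 4 nodes {D, H, X, Y}, right has 2 {G, B}.
      Root D: left subtree has 0 nodes { }, right has 3 {H, X, Y}.
        Root Y: left subtree has 2 nodes {H, X}, right has 0 { }.
          Root X: left subtree has 1 node {H}, right has 0 { }.
      Root G: left subtree has 0 nodes { }, right has 1 {B}.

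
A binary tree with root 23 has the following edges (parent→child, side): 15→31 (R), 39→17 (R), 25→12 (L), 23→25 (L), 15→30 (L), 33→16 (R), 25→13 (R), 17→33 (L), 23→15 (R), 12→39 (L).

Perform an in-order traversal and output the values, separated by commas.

In-order visits the left subtree, then the node, then the right subtree.
At 23: go left to 25.
  At 25: go left to 12.
    At 12: go left to 39.
      At 39: no left child.
      Visit 39.
      At 39: go right to 17.
        At 17: go left to 33.
          At 33: no left child.
          Visit 33.
          At 33: go right to 16.
            16 is a leaf — visit 16.
        Visit 17.
        At 17: no right child.
    Visit 12.
    At 12: no right child.
  Visit 25.
  At 25: go right to 13.
    13 is a leaf — visit 13.
Visit 23.
At 23: go right to 15.
  At 15: go left to 30.
    30 is a leaf — visit 30.
  Visit 15.
  At 15: go right to 31.
    31 is a leaf — visit 31.

39, 33, 16, 17, 12, 25, 13, 23, 30, 15, 31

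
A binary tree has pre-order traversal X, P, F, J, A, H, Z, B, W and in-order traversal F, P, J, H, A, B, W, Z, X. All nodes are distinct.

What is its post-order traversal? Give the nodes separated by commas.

F, H, W, B, Z, A, J, P, X

The first element of pre-order is the root; it splits in-order into left and right subtrees.
Root X: left subtree has 8 nodes {F, P, J, H, A, B, W, Z}, right has 0 { }.
  Root P: left subtree has 1 node {F}, right has 6 {J, H, A, B, W, Z}.
    Root J: left subtree has 0 nodes { }, right has 5 {H, A, B, W, Z}.
      Root A: left subtree has 1 node {H}, right has 3 {B, W, Z}.
        Root Z: left subtree has 2 nodes {B, W}, right has 0 { }.
          Root B: left subtree has 0 nodes { }, right has 1 {W}.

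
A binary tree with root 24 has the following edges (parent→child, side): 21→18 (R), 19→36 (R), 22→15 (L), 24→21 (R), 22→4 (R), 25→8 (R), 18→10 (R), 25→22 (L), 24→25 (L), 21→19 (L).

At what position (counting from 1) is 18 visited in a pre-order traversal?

10

Pre-order visits the node, then its left subtree, then its right subtree.
Visit 24.
At 24: go left to 25.
  Visit 25.
  At 25: go left to 22.
    Visit 22.
    At 22: go left to 15.
      15 is a leaf — visit 15.
    At 22: go right to 4.
      4 is a leaf — visit 4.
  At 25: go right to 8.
    8 is a leaf — visit 8.
At 24: go right to 21.
  Visit 21.
  At 21: go left to 19.
    Visit 19.
    At 19: no left child.
    At 19: go right to 36.
      36 is a leaf — visit 36.
  At 21: go right to 18.
    Visit 18.
    At 18: no left child.
    At 18: go right to 10.
      10 is a leaf — visit 10.
Full pre-order sequence: 24, 25, 22, 15, 4, 8, 21, 19, 36, 18, 10.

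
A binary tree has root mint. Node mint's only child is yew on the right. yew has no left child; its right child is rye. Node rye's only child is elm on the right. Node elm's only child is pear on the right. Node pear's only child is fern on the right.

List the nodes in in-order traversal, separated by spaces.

In-order visits the left subtree, then the node, then the right subtree.
At mint: no left child.
Visit mint.
At mint: go right to yew.
  At yew: no left child.
  Visit yew.
  At yew: go right to rye.
    At rye: no left child.
    Visit rye.
    At rye: go right to elm.
      At elm: no left child.
      Visit elm.
      At elm: go right to pear.
        At pear: no left child.
        Visit pear.
        At pear: go right to fern.
          fern is a leaf — visit fern.

mint yew rye elm pear fern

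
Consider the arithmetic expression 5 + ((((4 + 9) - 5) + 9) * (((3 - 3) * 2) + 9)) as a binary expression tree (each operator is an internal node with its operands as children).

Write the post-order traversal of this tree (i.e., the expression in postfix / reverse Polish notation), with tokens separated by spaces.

5 4 9 + 5 - 9 + 3 3 - 2 * 9 + * +

Post-order on an expression tree gives postfix notation: for each operator, emit left operand, right operand, then the operator.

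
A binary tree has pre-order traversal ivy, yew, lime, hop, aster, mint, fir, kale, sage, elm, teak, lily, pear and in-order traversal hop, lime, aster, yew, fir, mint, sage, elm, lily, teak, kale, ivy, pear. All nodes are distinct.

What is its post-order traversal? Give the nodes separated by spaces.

The first element of pre-order is the root; it splits in-order into left and right subtrees.
Root ivy: left subtree has 11 nodes {hop, lime, aster, yew, fir, mint, sage, elm, lily, teak, kale}, right has 1 {pear}.
  Root yew: left subtree has 3 nodes {hop, lime, aster}, right has 7 {fir, mint, sage, elm, lily, teak, kale}.
    Root lime: left subtree has 1 node {hop}, right has 1 {aster}.
    Root mint: left subtree has 1 node {fir}, right has 5 {sage, elm, lily, teak, kale}.
      Root kale: left subtree has 4 nodes {sage, elm, lily, teak}, right has 0 { }.
        Root sage: left subtree has 0 nodes { }, right has 3 {elm, lily, teak}.
          Root elm: left subtree has 0 nodes { }, right has 2 {lily, teak}.
            Root teak: left subtree has 1 node {lily}, right has 0 { }.

hop aster lime fir lily teak elm sage kale mint yew pear ivy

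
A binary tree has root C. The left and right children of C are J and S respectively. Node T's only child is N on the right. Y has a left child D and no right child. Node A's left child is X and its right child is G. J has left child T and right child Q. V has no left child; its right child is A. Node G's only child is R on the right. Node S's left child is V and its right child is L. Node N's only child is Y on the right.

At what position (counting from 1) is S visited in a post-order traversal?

13

Post-order visits the left subtree, then the right subtree, then the node.
At C: go left to J.
  At J: go left to T.
    At T: no left child.
    At T: go right to N.
      At N: no left child.
      At N: go right to Y.
        At Y: go left to D.
          D is a leaf — visit D.
        At Y: no right child.
        Visit Y.
      Visit N.
    Visit T.
  At J: go right to Q.
    Q is a leaf — visit Q.
  Visit J.
At C: go right to S.
  At S: go left to V.
    At V: no left child.
    At V: go right to A.
      At A: go left to X.
        X is a leaf — visit X.
      At A: go right to G.
        At G: no left child.
        At G: go right to R.
          R is a leaf — visit R.
        Visit G.
      Visit A.
    Visit V.
  At S: go right to L.
    L is a leaf — visit L.
  Visit S.
Visit C.
Full post-order sequence: D, Y, N, T, Q, J, X, R, G, A, V, L, S, C.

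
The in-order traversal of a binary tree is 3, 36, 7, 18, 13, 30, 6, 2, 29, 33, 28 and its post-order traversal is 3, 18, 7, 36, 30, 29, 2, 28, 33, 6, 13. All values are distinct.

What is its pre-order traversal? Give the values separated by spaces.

13 36 3 7 18 6 30 33 2 29 28

The last element of post-order is the root; it splits in-order into left and right subtrees.
Root 13: left subtree has 4 nodes {3, 36, 7, 18}, right has 6 {30, 6, 2, 29, 33, 28}.
  Root 36: left subtree has 1 node {3}, right has 2 {7, 18}.
    Root 7: left subtree has 0 nodes { }, right has 1 {18}.
  Root 6: left subtree has 1 node {30}, right has 4 {2, 29, 33, 28}.
    Root 33: left subtree has 2 nodes {2, 29}, right has 1 {28}.
      Root 2: left subtree has 0 nodes { }, right has 1 {29}.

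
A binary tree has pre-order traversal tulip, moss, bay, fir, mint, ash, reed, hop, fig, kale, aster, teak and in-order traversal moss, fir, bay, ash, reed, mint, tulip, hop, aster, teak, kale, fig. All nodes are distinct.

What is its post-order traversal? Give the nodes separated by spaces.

The first element of pre-order is the root; it splits in-order into left and right subtrees.
Root tulip: left subtree has 6 nodes {moss, fir, bay, ash, reed, mint}, right has 5 {hop, aster, teak, kale, fig}.
  Root moss: left subtree has 0 nodes { }, right has 5 {fir, bay, ash, reed, mint}.
    Root bay: left subtree has 1 node {fir}, right has 3 {ash, reed, mint}.
      Root mint: left subtree has 2 nodes {ash, reed}, right has 0 { }.
        Root ash: left subtree has 0 nodes { }, right has 1 {reed}.
  Root hop: left subtree has 0 nodes { }, right has 4 {aster, teak, kale, fig}.
    Root fig: left subtree has 3 nodes {aster, teak, kale}, right has 0 { }.
      Root kale: left subtree has 2 nodes {aster, teak}, right has 0 { }.
        Root aster: left subtree has 0 nodes { }, right has 1 {teak}.

fir reed ash mint bay moss teak aster kale fig hop tulip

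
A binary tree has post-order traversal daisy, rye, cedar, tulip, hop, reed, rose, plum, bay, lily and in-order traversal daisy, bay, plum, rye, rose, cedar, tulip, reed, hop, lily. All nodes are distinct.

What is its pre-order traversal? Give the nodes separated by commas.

lily, bay, daisy, plum, rose, rye, reed, tulip, cedar, hop

The last element of post-order is the root; it splits in-order into left and right subtrees.
Root lily: left subtree has 9 nodes {daisy, bay, plum, rye, rose, cedar, tulip, reed, hop}, right has 0 { }.
  Root bay: left subtree has 1 node {daisy}, right has 7 {plum, rye, rose, cedar, tulip, reed, hop}.
    Root plum: left subtree has 0 nodes { }, right has 6 {rye, rose, cedar, tulip, reed, hop}.
      Root rose: left subtree has 1 node {rye}, right has 4 {cedar, tulip, reed, hop}.
        Root reed: left subtree has 2 nodes {cedar, tulip}, right has 1 {hop}.
          Root tulip: left subtree has 1 node {cedar}, right has 0 { }.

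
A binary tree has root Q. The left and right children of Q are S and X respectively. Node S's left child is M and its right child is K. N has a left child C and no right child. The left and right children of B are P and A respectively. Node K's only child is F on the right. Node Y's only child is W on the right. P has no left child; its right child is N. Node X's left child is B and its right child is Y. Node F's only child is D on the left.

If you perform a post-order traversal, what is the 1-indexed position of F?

Post-order visits the left subtree, then the right subtree, then the node.
At Q: go left to S.
  At S: go left to M.
    M is a leaf — visit M.
  At S: go right to K.
    At K: no left child.
    At K: go right to F.
      At F: go left to D.
        D is a leaf — visit D.
      At F: no right child.
      Visit F.
    Visit K.
  Visit S.
At Q: go right to X.
  At X: go left to B.
    At B: go left to P.
      At P: no left child.
      At P: go right to N.
        At N: go left to C.
          C is a leaf — visit C.
        At N: no right child.
        Visit N.
      Visit P.
    At B: go right to A.
      A is a leaf — visit A.
    Visit B.
  At X: go right to Y.
    At Y: no left child.
    At Y: go right to W.
      W is a leaf — visit W.
    Visit Y.
  Visit X.
Visit Q.
Full post-order sequence: M, D, F, K, S, C, N, P, A, B, W, Y, X, Q.

3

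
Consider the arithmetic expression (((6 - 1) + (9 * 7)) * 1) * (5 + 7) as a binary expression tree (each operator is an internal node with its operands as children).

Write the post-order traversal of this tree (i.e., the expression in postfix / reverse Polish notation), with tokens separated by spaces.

Post-order on an expression tree gives postfix notation: for each operator, emit left operand, right operand, then the operator.

6 1 - 9 7 * + 1 * 5 7 + *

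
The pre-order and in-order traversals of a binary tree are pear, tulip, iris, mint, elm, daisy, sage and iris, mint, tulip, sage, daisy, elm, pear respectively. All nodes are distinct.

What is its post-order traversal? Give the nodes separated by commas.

mint, iris, sage, daisy, elm, tulip, pear

The first element of pre-order is the root; it splits in-order into left and right subtrees.
Root pear: left subtree has 6 nodes {iris, mint, tulip, sage, daisy, elm}, right has 0 { }.
  Root tulip: left subtree has 2 nodes {iris, mint}, right has 3 {sage, daisy, elm}.
    Root iris: left subtree has 0 nodes { }, right has 1 {mint}.
    Root elm: left subtree has 2 nodes {sage, daisy}, right has 0 { }.
      Root daisy: left subtree has 1 node {sage}, right has 0 { }.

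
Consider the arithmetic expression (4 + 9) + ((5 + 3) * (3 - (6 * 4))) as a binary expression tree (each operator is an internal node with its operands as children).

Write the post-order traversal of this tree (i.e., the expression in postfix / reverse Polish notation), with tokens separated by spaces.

4 9 + 5 3 + 3 6 4 * - * +

Post-order on an expression tree gives postfix notation: for each operator, emit left operand, right operand, then the operator.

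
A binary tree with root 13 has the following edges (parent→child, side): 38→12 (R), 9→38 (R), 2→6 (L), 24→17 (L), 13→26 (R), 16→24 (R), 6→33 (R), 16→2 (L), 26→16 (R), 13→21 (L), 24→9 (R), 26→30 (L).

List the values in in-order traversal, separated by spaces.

21 13 30 26 6 33 2 16 17 24 9 38 12

In-order visits the left subtree, then the node, then the right subtree.
At 13: go left to 21.
  21 is a leaf — visit 21.
Visit 13.
At 13: go right to 26.
  At 26: go left to 30.
    30 is a leaf — visit 30.
  Visit 26.
  At 26: go right to 16.
    At 16: go left to 2.
      At 2: go left to 6.
        At 6: no left child.
        Visit 6.
        At 6: go right to 33.
          33 is a leaf — visit 33.
      Visit 2.
      At 2: no right child.
    Visit 16.
    At 16: go right to 24.
      At 24: go left to 17.
        17 is a leaf — visit 17.
      Visit 24.
      At 24: go right to 9.
        At 9: no left child.
        Visit 9.
        At 9: go right to 38.
          At 38: no left child.
          Visit 38.
          At 38: go right to 12.
            12 is a leaf — visit 12.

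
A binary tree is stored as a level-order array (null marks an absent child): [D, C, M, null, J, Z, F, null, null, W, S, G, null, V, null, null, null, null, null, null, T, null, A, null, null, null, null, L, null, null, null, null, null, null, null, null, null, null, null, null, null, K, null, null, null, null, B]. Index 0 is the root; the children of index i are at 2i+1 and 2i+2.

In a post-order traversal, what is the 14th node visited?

M

Post-order visits the left subtree, then the right subtree, then the node.
At D: go left to C.
  At C: no left child.
  At C: go right to J.
    At J: go left to W.
      At W: no left child.
      At W: go right to T.
        At T: go left to K.
          K is a leaf — visit K.
        At T: no right child.
        Visit T.
      Visit W.
    At J: go right to S.
      At S: no left child.
      At S: go right to A.
        At A: no left child.
        At A: go right to B.
          B is a leaf — visit B.
        Visit A.
      Visit S.
    Visit J.
  Visit C.
At D: go right to M.
  At M: go left to Z.
    At Z: go left to G.
      G is a leaf — visit G.
    At Z: no right child.
    Visit Z.
  At M: go right to F.
    At F: go left to V.
      At V: go left to L.
        L is a leaf — visit L.
      At V: no right child.
      Visit V.
    At F: no right child.
    Visit F.
  Visit M.
Visit D.
Full post-order sequence: K, T, W, B, A, S, J, C, G, Z, L, V, F, M, D.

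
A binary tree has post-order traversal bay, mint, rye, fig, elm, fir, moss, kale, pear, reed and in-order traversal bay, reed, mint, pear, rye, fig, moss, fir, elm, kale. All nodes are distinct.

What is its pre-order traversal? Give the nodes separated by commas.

The last element of post-order is the root; it splits in-order into left and right subtrees.
Root reed: left subtree has 1 node {bay}, right has 8 {mint, pear, rye, fig, moss, fir, elm, kale}.
  Root pear: left subtree has 1 node {mint}, right has 6 {rye, fig, moss, fir, elm, kale}.
    Root kale: left subtree has 5 nodes {rye, fig, moss, fir, elm}, right has 0 { }.
      Root moss: left subtree has 2 nodes {rye, fig}, right has 2 {fir, elm}.
        Root fig: left subtree has 1 node {rye}, right has 0 { }.
        Root fir: left subtree has 0 nodes { }, right has 1 {elm}.

reed, bay, pear, mint, kale, moss, fig, rye, fir, elm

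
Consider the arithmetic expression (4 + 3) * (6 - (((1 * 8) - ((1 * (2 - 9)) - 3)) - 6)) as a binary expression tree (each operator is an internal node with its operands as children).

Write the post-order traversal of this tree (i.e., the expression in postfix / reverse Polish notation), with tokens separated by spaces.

4 3 + 6 1 8 * 1 2 9 - * 3 - - 6 - - *

Post-order on an expression tree gives postfix notation: for each operator, emit left operand, right operand, then the operator.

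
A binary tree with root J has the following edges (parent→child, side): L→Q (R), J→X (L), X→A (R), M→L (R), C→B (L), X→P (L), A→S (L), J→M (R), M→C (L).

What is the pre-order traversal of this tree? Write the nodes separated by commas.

Pre-order visits the node, then its left subtree, then its right subtree.
Visit J.
At J: go left to X.
  Visit X.
  At X: go left to P.
    P is a leaf — visit P.
  At X: go right to A.
    Visit A.
    At A: go left to S.
      S is a leaf — visit S.
    At A: no right child.
At J: go right to M.
  Visit M.
  At M: go left to C.
    Visit C.
    At C: go left to B.
      B is a leaf — visit B.
    At C: no right child.
  At M: go right to L.
    Visit L.
    At L: no left child.
    At L: go right to Q.
      Q is a leaf — visit Q.

J, X, P, A, S, M, C, B, L, Q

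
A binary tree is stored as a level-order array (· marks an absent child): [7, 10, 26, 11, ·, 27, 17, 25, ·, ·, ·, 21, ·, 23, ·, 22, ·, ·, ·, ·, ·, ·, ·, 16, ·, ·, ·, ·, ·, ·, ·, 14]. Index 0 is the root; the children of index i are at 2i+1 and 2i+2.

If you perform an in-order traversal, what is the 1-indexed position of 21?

8

In-order visits the left subtree, then the node, then the right subtree.
At 7: go left to 10.
  At 10: go left to 11.
    At 11: go left to 25.
      At 25: go left to 22.
        At 22: go left to 14.
          14 is a leaf — visit 14.
        Visit 22.
        At 22: no right child.
      Visit 25.
      At 25: no right child.
    Visit 11.
    At 11: no right child.
  Visit 10.
  At 10: no right child.
Visit 7.
At 7: go right to 26.
  At 26: go left to 27.
    At 27: go left to 21.
      At 21: go left to 16.
        16 is a leaf — visit 16.
      Visit 21.
      At 21: no right child.
    Visit 27.
    At 27: no right child.
  Visit 26.
  At 26: go right to 17.
    At 17: go left to 23.
      23 is a leaf — visit 23.
    Visit 17.
    At 17: no right child.
Full in-order sequence: 14, 22, 25, 11, 10, 7, 16, 21, 27, 26, 23, 17.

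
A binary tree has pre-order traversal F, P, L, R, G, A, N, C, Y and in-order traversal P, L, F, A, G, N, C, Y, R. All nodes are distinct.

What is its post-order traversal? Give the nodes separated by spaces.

The first element of pre-order is the root; it splits in-order into left and right subtrees.
Root F: left subtree has 2 nodes {P, L}, right has 6 {A, G, N, C, Y, R}.
  Root P: left subtree has 0 nodes { }, right has 1 {L}.
  Root R: left subtree has 5 nodes {A, G, N, C, Y}, right has 0 { }.
    Root G: left subtree has 1 node {A}, right has 3 {N, C, Y}.
      Root N: left subtree has 0 nodes { }, right has 2 {C, Y}.
        Root C: left subtree has 0 nodes { }, right has 1 {Y}.

L P A Y C N G R F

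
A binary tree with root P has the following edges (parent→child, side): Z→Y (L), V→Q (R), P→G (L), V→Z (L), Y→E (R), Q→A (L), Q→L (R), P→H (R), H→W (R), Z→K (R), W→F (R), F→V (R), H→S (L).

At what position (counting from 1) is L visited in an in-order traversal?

In-order visits the left subtree, then the node, then the right subtree.
At P: go left to G.
  G is a leaf — visit G.
Visit P.
At P: go right to H.
  At H: go left to S.
    S is a leaf — visit S.
  Visit H.
  At H: go right to W.
    At W: no left child.
    Visit W.
    At W: go right to F.
      At F: no left child.
      Visit F.
      At F: go right to V.
        At V: go left to Z.
          At Z: go left to Y.
            At Y: no left child.
            Visit Y.
            At Y: go right to E.
              E is a leaf — visit E.
          Visit Z.
          At Z: go right to K.
            K is a leaf — visit K.
        Visit V.
        At V: go right to Q.
          At Q: go left to A.
            A is a leaf — visit A.
          Visit Q.
          At Q: go right to L.
            L is a leaf — visit L.
Full in-order sequence: G, P, S, H, W, F, Y, E, Z, K, V, A, Q, L.

14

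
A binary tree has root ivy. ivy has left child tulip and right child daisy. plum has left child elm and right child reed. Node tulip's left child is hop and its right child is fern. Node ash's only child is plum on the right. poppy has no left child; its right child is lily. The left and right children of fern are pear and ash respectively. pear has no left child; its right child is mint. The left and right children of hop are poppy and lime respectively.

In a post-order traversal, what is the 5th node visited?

mint

Post-order visits the left subtree, then the right subtree, then the node.
At ivy: go left to tulip.
  At tulip: go left to hop.
    At hop: go left to poppy.
      At poppy: no left child.
      At poppy: go right to lily.
        lily is a leaf — visit lily.
      Visit poppy.
    At hop: go right to lime.
      lime is a leaf — visit lime.
    Visit hop.
  At tulip: go right to fern.
    At fern: go left to pear.
      At pear: no left child.
      At pear: go right to mint.
        mint is a leaf — visit mint.
      Visit pear.
    At fern: go right to ash.
      At ash: no left child.
      At ash: go right to plum.
        At plum: go left to elm.
          elm is a leaf — visit elm.
        At plum: go right to reed.
          reed is a leaf — visit reed.
        Visit plum.
      Visit ash.
    Visit fern.
  Visit tulip.
At ivy: go right to daisy.
  daisy is a leaf — visit daisy.
Visit ivy.
Full post-order sequence: lily, poppy, lime, hop, mint, pear, elm, reed, plum, ash, fern, tulip, daisy, ivy.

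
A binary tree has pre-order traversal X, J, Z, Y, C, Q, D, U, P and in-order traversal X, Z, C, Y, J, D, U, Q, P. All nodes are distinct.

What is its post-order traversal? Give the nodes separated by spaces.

The first element of pre-order is the root; it splits in-order into left and right subtrees.
Root X: left subtree has 0 nodes { }, right has 8 {Z, C, Y, J, D, U, Q, P}.
  Root J: left subtree has 3 nodes {Z, C, Y}, right has 4 {D, U, Q, P}.
    Root Z: left subtree has 0 nodes { }, right has 2 {C, Y}.
      Root Y: left subtree has 1 node {C}, right has 0 { }.
    Root Q: left subtree has 2 nodes {D, U}, right has 1 {P}.
      Root D: left subtree has 0 nodes { }, right has 1 {U}.

C Y Z U D P Q J X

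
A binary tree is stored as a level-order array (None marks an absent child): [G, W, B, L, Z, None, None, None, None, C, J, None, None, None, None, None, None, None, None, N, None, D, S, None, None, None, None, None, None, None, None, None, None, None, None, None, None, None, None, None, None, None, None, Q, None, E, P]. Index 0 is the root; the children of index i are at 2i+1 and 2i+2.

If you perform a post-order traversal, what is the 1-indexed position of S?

Post-order visits the left subtree, then the right subtree, then the node.
At G: go left to W.
  At W: go left to L.
    L is a leaf — visit L.
  At W: go right to Z.
    At Z: go left to C.
      At C: go left to N.
        N is a leaf — visit N.
      At C: no right child.
      Visit C.
    At Z: go right to J.
      At J: go left to D.
        At D: go left to Q.
          Q is a leaf — visit Q.
        At D: no right child.
        Visit D.
      At J: go right to S.
        At S: go left to E.
          E is a leaf — visit E.
        At S: go right to P.
          P is a leaf — visit P.
        Visit S.
      Visit J.
    Visit Z.
  Visit W.
At G: go right to B.
  B is a leaf — visit B.
Visit G.
Full post-order sequence: L, N, C, Q, D, E, P, S, J, Z, W, B, G.

8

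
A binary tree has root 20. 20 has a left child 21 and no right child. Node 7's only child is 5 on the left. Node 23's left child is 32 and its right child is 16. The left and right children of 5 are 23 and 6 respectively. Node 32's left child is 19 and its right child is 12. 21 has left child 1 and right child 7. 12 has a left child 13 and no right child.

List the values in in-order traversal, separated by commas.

1, 21, 19, 32, 13, 12, 23, 16, 5, 6, 7, 20

In-order visits the left subtree, then the node, then the right subtree.
At 20: go left to 21.
  At 21: go left to 1.
    1 is a leaf — visit 1.
  Visit 21.
  At 21: go right to 7.
    At 7: go left to 5.
      At 5: go left to 23.
        At 23: go left to 32.
          At 32: go left to 19.
            19 is a leaf — visit 19.
          Visit 32.
          At 32: go right to 12.
            At 12: go left to 13.
              13 is a leaf — visit 13.
            Visit 12.
            At 12: no right child.
        Visit 23.
        At 23: go right to 16.
          16 is a leaf — visit 16.
      Visit 5.
      At 5: go right to 6.
        6 is a leaf — visit 6.
    Visit 7.
    At 7: no right child.
Visit 20.
At 20: no right child.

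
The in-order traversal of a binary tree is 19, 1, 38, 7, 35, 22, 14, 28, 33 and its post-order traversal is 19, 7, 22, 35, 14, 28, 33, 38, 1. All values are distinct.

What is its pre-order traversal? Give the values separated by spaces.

The last element of post-order is the root; it splits in-order into left and right subtrees.
Root 1: left subtree has 1 node {19}, right has 7 {38, 7, 35, 22, 14, 28, 33}.
  Root 38: left subtree has 0 nodes { }, right has 6 {7, 35, 22, 14, 28, 33}.
    Root 33: left subtree has 5 nodes {7, 35, 22, 14, 28}, right has 0 { }.
      Root 28: left subtree has 4 nodes {7, 35, 22, 14}, right has 0 { }.
        Root 14: left subtree has 3 nodes {7, 35, 22}, right has 0 { }.
          Root 35: left subtree has 1 node {7}, right has 1 {22}.

1 19 38 33 28 14 35 7 22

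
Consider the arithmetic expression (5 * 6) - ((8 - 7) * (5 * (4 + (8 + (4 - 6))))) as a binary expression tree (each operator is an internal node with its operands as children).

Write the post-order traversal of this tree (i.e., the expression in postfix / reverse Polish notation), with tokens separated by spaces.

5 6 * 8 7 - 5 4 8 4 6 - + + * * -

Post-order on an expression tree gives postfix notation: for each operator, emit left operand, right operand, then the operator.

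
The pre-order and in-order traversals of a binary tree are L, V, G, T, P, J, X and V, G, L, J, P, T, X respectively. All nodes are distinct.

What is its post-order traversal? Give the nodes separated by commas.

The first element of pre-order is the root; it splits in-order into left and right subtrees.
Root L: left subtree has 2 nodes {V, G}, right has 4 {J, P, T, X}.
  Root V: left subtree has 0 nodes { }, right has 1 {G}.
  Root T: left subtree has 2 nodes {J, P}, right has 1 {X}.
    Root P: left subtree has 1 node {J}, right has 0 { }.

G, V, J, P, X, T, L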